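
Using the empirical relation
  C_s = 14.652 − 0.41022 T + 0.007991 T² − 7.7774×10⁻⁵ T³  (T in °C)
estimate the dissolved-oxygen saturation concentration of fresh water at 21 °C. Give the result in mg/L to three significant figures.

C_s ≈ 8.84 mg/L

C_s = 14.652 − 0.41022×21 + 0.007991×21² − 7.7774×10⁻⁵×21³ = 8.841 mg/L.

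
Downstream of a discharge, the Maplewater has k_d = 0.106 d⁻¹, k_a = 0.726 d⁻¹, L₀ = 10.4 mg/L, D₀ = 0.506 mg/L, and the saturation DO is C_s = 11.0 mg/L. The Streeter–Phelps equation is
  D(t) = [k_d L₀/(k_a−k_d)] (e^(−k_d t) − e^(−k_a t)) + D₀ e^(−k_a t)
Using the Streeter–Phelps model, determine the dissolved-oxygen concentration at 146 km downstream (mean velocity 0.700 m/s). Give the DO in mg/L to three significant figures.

Travel time t = x/v = 146 km / (0.700 m/s) = 146000 m / 0.700 m/s = 208600 s = 2.414 d.
k_d L₀/(k_a−k_d) = 0.106×10.4/(0.726−0.106) = 1.102/0.6200 = 1.778 mg/L.
e^(−k_d t) = e^(−0.106×2.414) = 0.7742; e^(−k_a t) = e^(−0.726×2.414) = 0.1733.
D = 1.778 × (0.7742 − 0.1733) + 0.506 × 0.1733 = 1.068 + 0.08770 = 1.156 mg/L.
DO = C_s − D = 11.0 − 1.156 = 9.844 mg/L.

DO ≈ 9.84 mg/L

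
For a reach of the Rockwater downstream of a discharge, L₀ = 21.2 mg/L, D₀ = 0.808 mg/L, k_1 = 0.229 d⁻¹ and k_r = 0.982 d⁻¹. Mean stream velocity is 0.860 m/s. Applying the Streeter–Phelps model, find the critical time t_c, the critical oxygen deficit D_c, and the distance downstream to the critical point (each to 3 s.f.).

With k_r/k_1 = 4.288 and 1 − D₀(k_r−k_1)/(k_1 L₀) = 0.8747,
t_c = ln(4.288 × 0.8747) / (0.982 − 0.229) = ln(3.751) / 0.7530 = 1.322/0.7530 = 1.756 d.
L(t_c) = L₀ e^(−k_1 t_c) = 21.2 × 0.6690 = 14.18 mg/L, and at the critical point k_r D_c = k_1 L, so D_c = (0.229/0.982) × 14.18 = 3.307 mg/L.
x_c = v t_c = 0.860 m/s × 1.756 d × 86400 s/d = 130400 m ≈ 130 km.

t_c ≈ 1.76 d; D_c ≈ 3.31 mg/L; x_c ≈ 130 km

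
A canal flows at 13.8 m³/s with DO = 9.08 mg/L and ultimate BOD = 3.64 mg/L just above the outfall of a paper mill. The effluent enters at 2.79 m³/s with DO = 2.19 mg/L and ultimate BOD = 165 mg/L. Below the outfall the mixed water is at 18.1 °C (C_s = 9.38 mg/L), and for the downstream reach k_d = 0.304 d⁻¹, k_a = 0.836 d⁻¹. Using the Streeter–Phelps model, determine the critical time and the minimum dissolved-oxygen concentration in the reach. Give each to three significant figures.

t_c ≈ 1.74 d; minimum DO ≈ 2.78 mg/L

Mixed DO = (13.8×9.08 + 2.79×2.19)/(13.8+2.79) = 131.4/16.59 = 7.921 mg/L.
Mixed L₀ = (13.8×3.64 + 2.79×165)/(16.59) = 510.6/16.59 = 30.78 mg/L.
Initial deficit D₀ = C_s − DO₀ = 9.38 − 7.921 = 1.459 mg/L.
t_c = (1/0.5320) ln[(0.836/0.304)(1 − 1.459×0.5320/(0.304×30.78))] = 1.880 × ln(2.522) = 1.739 d.
D_c = (0.304/0.836) × 30.78 × e^(−0.304×1.739) = 0.3636 × 30.78 × 0.5894 = 6.597 mg/L.
Minimum DO = 9.38 − 6.597 = 2.783 mg/L.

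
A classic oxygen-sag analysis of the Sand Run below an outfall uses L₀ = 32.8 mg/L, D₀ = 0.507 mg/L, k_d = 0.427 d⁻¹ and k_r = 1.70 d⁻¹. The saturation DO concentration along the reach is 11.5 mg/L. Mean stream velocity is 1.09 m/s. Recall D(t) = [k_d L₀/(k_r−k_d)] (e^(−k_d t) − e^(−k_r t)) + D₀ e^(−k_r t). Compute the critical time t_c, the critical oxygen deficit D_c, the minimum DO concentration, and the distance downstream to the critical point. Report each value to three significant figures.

t_c ≈ 1.05 d; D_c ≈ 5.27 mg/L; min DO ≈ 6.23 mg/L; x_c ≈ 98.7 km

At the critical point dD/dt = 0, so k_d L₀ e^(−k_d t) = k_r D. Substituting D(t) from the Streeter–Phelps equation and solving for t gives
t_c = ln[(k_r/k_d)(1 − D₀(k_r−k_d)/(k_d L₀))] / (k_r−k_d).
Here k_r−k_d = 1.273 d⁻¹ and 1 − D₀(k_r−k_d)/(k_d L₀) = 1 − 0.507×1.273/(0.427×32.8) = 0.9539, so
t_c = ln(3.981 × 0.9539) / 1.273 = 1.334 / 1.273 = 1.048 d.
L(t_c) = L₀ e^(−k_d t_c) = 32.8 × 0.6392 = 20.96 mg/L, and at the critical point k_r D_c = k_d L, so D_c = (0.427/1.70) × 20.96 = 5.266 mg/L.
Minimum DO = C_s − D_c = 11.5 − 5.266 = 6.234 mg/L.
x_c = v t_c = 1.09 m/s × 1.048 d × 86400 s/d = 98720 m ≈ 98.7 km.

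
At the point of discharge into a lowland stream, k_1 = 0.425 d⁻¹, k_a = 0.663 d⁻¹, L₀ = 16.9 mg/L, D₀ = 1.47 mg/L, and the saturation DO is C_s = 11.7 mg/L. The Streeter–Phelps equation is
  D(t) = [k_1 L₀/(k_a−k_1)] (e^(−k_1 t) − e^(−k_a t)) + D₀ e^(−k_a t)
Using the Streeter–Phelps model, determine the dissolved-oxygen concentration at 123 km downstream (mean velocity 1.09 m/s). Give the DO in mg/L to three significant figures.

Travel time t = x/v = 123 km / (1.09 m/s) = 123000 m / 1.09 m/s = 112800 s = 1.306 d.
k_1 L₀/(k_a−k_1) = 0.425×16.9/(0.663−0.425) = 7.182/0.2380 = 30.18 mg/L.
e^(−k_1 t) = e^(−0.425×1.306) = 0.5740; e^(−k_a t) = e^(−0.663×1.306) = 0.4207.
D = 30.18 × (0.5740 − 0.4207) + 1.47 × 0.4207 = 4.628 + 0.6184 = 5.247 mg/L.
DO = C_s − D = 11.7 − 5.247 = 6.453 mg/L.

DO ≈ 6.45 mg/L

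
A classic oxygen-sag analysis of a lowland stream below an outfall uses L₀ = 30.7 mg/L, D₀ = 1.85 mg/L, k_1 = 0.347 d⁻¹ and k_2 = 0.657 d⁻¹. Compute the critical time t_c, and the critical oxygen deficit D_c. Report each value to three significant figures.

t_c = [1/(k_2−k_1)] ln[(k_2/k_1)(1 − D₀(k_2−k_1)/(k_1 L₀))]
= [1/(0.657−0.347)] ln[(0.657/0.347)(1 − 1.85×0.3100/(0.347×30.7))]
= (1/0.3100) ln[1.893 × 0.9462] = 3.226 × ln(1.791) = 3.226 × 0.5830 = 1.881 d.
L(t_c) = L₀ e^(−k_1 t_c) = 30.7 × 0.5207 = 15.99 mg/L, and at the critical point k_2 D_c = k_1 L, so D_c = (0.347/0.657) × 15.99 = 8.443 mg/L.

t_c ≈ 1.88 d; D_c ≈ 8.44 mg/L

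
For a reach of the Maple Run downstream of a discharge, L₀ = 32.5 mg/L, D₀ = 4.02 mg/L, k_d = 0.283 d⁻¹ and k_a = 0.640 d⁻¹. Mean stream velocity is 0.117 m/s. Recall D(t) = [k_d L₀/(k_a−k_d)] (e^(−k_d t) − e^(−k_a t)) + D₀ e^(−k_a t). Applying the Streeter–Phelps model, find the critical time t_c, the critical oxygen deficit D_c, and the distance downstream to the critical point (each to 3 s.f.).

At the critical point dD/dt = 0, so k_d L₀ e^(−k_d t) = k_a D. Substituting D(t) from the Streeter–Phelps equation and solving for t gives
t_c = ln[(k_a/k_d)(1 − D₀(k_a−k_d)/(k_d L₀))] / (k_a−k_d).
Here k_a−k_d = 0.3570 d⁻¹ and 1 − D₀(k_a−k_d)/(k_d L₀) = 1 − 4.02×0.3570/(0.283×32.5) = 0.8440, so
t_c = ln(2.261 × 0.8440) / 0.3570 = 0.6464 / 0.3570 = 1.811 d.
D_c = (k_d/k_a) L₀ e^(−k_d t_c) = (0.283/0.640) × 32.5 × e^(−0.283×1.811) = 0.4422 × 32.5 × 0.5991 = 8.609 mg/L.
x_c = v t_c = 0.117 m/s × 1.811 d × 86400 s/d = 18300 m ≈ 18.3 km.

t_c ≈ 1.81 d; D_c ≈ 8.61 mg/L; x_c ≈ 18.3 km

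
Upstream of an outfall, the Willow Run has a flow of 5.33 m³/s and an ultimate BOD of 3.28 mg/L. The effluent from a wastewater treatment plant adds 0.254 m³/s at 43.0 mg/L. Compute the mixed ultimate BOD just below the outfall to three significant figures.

5.09 mg/L

Flow-weighted mixing: C = (Q_r C_r + Q_w C_w)/(Q_r + Q_w)
= (5.33×3.28 + 0.254×43.0)/(5.33 + 0.254) = 28.40/5.584 = 5.087 mg/L.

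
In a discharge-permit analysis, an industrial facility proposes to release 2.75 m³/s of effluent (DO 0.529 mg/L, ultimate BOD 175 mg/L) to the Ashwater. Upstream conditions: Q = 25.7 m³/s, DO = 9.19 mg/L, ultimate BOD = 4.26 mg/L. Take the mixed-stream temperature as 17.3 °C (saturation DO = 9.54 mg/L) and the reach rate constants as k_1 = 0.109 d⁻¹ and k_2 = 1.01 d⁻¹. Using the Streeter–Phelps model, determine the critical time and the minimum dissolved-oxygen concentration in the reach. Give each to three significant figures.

t_c ≈ 1.76 d; minimum DO ≈ 7.69 mg/L

Mixed DO = (25.7×9.19 + 2.75×0.529)/(25.7+2.75) = 237.6/28.45 = 8.353 mg/L.
Mixed L₀ = (25.7×4.26 + 2.75×175)/(28.45) = 590.7/28.45 = 20.76 mg/L.
Initial deficit D₀ = C_s − DO₀ = 9.54 − 8.353 = 1.187 mg/L.
t_c = (1/0.9010) ln[(1.01/0.109)(1 − 1.187×0.9010/(0.109×20.76))] = 1.110 × ln(4.887) = 1.761 d.
D_c = (0.109/1.01) × 20.76 × e^(−0.109×1.761) = 0.1079 × 20.76 × 0.8254 = 1.850 mg/L.
Minimum DO = 9.54 − 1.850 = 7.690 mg/L.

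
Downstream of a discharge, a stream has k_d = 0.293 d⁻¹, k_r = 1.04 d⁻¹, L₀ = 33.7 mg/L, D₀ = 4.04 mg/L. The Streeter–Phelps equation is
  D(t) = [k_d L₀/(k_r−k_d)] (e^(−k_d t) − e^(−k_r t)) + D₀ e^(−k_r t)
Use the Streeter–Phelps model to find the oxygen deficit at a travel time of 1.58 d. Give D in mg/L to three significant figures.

k_d L₀/(k_r−k_d) = 0.293×33.7/(1.04−0.293) = 9.874/0.7470 = 13.22 mg/L.
e^(−k_d t) = e^(−0.293×1.580) = 0.6294; e^(−k_r t) = e^(−1.04×1.580) = 0.1934.
D = 13.22 × (0.6294 − 0.1934) + 4.04 × 0.1934 = 5.764 + 0.7812 = 6.545 mg/L.

D ≈ 6.55 mg/L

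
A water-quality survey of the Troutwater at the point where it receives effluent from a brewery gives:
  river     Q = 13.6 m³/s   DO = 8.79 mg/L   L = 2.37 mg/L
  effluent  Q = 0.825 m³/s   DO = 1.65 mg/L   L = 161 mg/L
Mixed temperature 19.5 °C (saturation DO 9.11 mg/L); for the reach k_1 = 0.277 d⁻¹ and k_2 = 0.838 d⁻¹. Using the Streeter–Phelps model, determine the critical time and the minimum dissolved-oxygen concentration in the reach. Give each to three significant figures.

t_c ≈ 1.73 d; minimum DO ≈ 6.77 mg/L

Mixed DO = (13.6×8.79 + 0.825×1.65)/(13.6+0.825) = 120.9/14.42 = 8.382 mg/L.
Mixed L₀ = (13.6×2.37 + 0.825×161)/(14.42) = 165.1/14.42 = 11.44 mg/L.
Initial deficit D₀ = C_s − DO₀ = 9.11 − 8.382 = 0.7284 mg/L.
t_c = (1/0.5610) ln[(0.838/0.277)(1 − 0.7284×0.5610/(0.277×11.44))] = 1.783 × ln(2.635) = 1.727 d.
D_c = (0.277/0.838) × 11.44 × e^(−0.277×1.727) = 0.3305 × 11.44 × 0.6197 = 2.344 mg/L.
Minimum DO = 9.11 − 2.344 = 6.766 mg/L.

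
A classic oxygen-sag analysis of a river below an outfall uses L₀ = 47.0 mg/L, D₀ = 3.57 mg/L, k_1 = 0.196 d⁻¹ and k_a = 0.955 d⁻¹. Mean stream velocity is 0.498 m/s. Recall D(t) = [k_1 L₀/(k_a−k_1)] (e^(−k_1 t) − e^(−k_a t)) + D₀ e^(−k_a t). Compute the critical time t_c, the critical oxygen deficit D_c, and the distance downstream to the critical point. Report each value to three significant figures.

At the critical point dD/dt = 0, so k_1 L₀ e^(−k_1 t) = k_a D. Substituting D(t) from the Streeter–Phelps equation and solving for t gives
t_c = ln[(k_a/k_1)(1 − D₀(k_a−k_1)/(k_1 L₀))] / (k_a−k_1).
Here k_a−k_1 = 0.7590 d⁻¹ and 1 − D₀(k_a−k_1)/(k_1 L₀) = 1 − 3.57×0.7590/(0.196×47.0) = 0.7059, so
t_c = ln(4.872 × 0.7059) / 0.7590 = 1.235 / 0.7590 = 1.627 d.
D_c = (k_1/k_a) L₀ e^(−k_1 t_c) = (0.196/0.955) × 47.0 × e^(−0.196×1.627) = 0.2052 × 47.0 × 0.7269 = 7.012 mg/L.
x_c = v t_c = 0.498 m/s × 1.627 d × 86400 s/d = 70030 m ≈ 70.0 km.

t_c ≈ 1.63 d; D_c ≈ 7.01 mg/L; x_c ≈ 70.0 km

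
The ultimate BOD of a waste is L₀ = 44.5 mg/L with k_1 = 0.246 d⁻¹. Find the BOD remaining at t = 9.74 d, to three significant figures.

L_t = L₀ e^(−k_1 t) = 44.5 × e^(−0.246×9.74) = 44.5 × 0.09108 = 4.053 mg/L.

L ≈ 4.05 mg/L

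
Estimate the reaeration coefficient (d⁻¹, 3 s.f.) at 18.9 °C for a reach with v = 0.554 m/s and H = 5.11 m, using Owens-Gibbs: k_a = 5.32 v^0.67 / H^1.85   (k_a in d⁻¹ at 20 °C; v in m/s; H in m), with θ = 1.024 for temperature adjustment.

k_a ≈ 0.171 d⁻¹

k_a(20) = 5.32 × 0.554^0.67 / 5.11^1.85 = 5.32 × 0.6732 / 20.44 = 0.1752 d⁻¹.
k_a(18.9) = 0.1752 × 1.024^(18.9−20) = 0.1752 × 0.9742 = 0.1707 d⁻¹.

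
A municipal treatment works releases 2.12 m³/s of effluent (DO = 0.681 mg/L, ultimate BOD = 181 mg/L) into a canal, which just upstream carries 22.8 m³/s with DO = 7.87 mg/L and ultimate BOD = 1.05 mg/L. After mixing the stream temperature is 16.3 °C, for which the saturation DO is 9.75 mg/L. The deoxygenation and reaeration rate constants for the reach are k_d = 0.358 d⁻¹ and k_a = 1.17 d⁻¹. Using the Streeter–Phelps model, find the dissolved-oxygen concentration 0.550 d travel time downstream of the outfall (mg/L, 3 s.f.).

DO ≈ 6.31 mg/L

Mixed DO = (22.8×7.87 + 2.12×0.681)/(22.8+2.12) = 180.9/24.92 = 7.258 mg/L.
Mixed L₀ = (22.8×1.05 + 2.12×181)/(24.92) = 407.7/24.92 = 16.36 mg/L.
Initial deficit D₀ = C_s − DO₀ = 9.75 − 7.258 = 2.492 mg/L.
D(0.550) = [0.358×16.36/(1.17−0.358)](e^(−0.358×0.550) − e^(−1.17×0.550)) + 2.492 e^(−1.17×0.550)
= 7.212 × (0.8213 − 0.5255) + 2.492 × 0.5255 = 3.443 mg/L.
DO = 9.75 − 3.443 = 6.307 mg/L.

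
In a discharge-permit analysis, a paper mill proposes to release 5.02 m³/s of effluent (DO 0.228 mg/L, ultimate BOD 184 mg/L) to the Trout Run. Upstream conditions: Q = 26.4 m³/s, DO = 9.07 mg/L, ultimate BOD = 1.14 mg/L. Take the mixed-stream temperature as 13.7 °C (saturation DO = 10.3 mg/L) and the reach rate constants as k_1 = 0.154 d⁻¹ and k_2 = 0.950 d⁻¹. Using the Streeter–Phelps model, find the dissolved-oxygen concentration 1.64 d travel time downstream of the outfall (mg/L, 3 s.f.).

DO ≈ 6.42 mg/L

Mixed DO = (26.4×9.07 + 5.02×0.228)/(26.4+5.02) = 240.6/31.42 = 7.657 mg/L.
Mixed L₀ = (26.4×1.14 + 5.02×184)/(31.42) = 953.8/31.42 = 30.36 mg/L.
Initial deficit D₀ = C_s − DO₀ = 10.3 − 7.657 = 2.643 mg/L.
D(1.64) = [0.154×30.36/(0.950−0.154)](e^(−0.154×1.64) − e^(−0.950×1.64)) + 2.643 e^(−0.950×1.64)
= 5.873 × (0.7768 − 0.2106) + 2.643 × 0.2106 = 3.882 mg/L.
DO = 10.3 − 3.882 = 6.418 mg/L.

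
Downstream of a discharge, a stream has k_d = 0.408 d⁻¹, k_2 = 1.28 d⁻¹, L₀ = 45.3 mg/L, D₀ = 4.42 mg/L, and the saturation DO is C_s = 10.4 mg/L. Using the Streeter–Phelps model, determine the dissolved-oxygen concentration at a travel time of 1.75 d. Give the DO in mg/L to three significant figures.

k_d L₀/(k_2−k_d) = 0.408×45.3/(1.28−0.408) = 18.48/0.8720 = 21.20 mg/L.
e^(−k_d t) = e^(−0.408×1.750) = 0.4897; e^(−k_2 t) = e^(−1.28×1.750) = 0.1065.
D = 21.20 × (0.4897 − 0.1065) + 4.42 × 0.1065 = 8.123 + 0.4705 = 8.593 mg/L.
DO = C_s − D = 10.4 − 8.593 = 1.807 mg/L.

DO ≈ 1.81 mg/L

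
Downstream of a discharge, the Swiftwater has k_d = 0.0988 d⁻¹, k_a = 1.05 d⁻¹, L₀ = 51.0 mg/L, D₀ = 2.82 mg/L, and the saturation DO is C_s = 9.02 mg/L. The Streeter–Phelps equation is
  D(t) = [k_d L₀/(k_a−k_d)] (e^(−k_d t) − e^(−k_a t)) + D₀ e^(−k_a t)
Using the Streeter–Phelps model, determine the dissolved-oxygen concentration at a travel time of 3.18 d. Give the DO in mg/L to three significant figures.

DO ≈ 5.24 mg/L

k_d L₀/(k_a−k_d) = 0.0988×51.0/(1.05−0.0988) = 5.039/0.9512 = 5.297 mg/L.
e^(−k_d t) = e^(−0.0988×3.180) = 0.7304; e^(−k_a t) = e^(−1.05×3.180) = 0.03547.
D = 5.297 × (0.7304 − 0.03547) + 2.82 × 0.03547 = 3.681 + 0.1000 = 3.781 mg/L.
DO = C_s − D = 9.02 − 3.781 = 5.239 mg/L.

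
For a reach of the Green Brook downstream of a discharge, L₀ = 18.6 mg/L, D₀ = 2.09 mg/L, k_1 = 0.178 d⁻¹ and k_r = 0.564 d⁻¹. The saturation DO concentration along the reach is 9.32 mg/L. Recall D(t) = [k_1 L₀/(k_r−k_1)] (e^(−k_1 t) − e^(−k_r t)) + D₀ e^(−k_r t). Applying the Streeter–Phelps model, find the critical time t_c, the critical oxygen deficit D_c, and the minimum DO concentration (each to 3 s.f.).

t_c ≈ 2.26 d; D_c ≈ 3.92 mg/L; min DO ≈ 5.40 mg/L

With k_r/k_1 = 3.169 and 1 − D₀(k_r−k_1)/(k_1 L₀) = 0.7563,
t_c = ln(3.169 × 0.7563) / (0.564 − 0.178) = ln(2.396) / 0.3860 = 0.8740/0.3860 = 2.264 d.
D_c = (k_1/k_r) L₀ e^(−k_1 t_c) = (0.178/0.564) × 18.6 × e^(−0.178×2.264) = 0.3156 × 18.6 × 0.6683 = 3.923 mg/L.
Minimum DO = C_s − D_c = 9.32 − 3.923 = 5.397 mg/L.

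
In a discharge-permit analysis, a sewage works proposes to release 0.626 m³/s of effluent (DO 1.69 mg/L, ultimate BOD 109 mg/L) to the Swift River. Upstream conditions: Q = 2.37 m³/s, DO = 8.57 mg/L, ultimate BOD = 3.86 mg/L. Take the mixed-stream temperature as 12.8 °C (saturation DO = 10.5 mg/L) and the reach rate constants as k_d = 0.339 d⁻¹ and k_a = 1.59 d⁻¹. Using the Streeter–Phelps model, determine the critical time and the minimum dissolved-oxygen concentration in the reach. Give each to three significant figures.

Mixed DO = (2.37×8.57 + 0.626×1.69)/(2.37+0.626) = 21.37/2.996 = 7.132 mg/L.
Mixed L₀ = (2.37×3.86 + 0.626×109)/(2.996) = 77.38/2.996 = 25.83 mg/L.
Initial deficit D₀ = C_s − DO₀ = 10.5 − 7.132 = 3.368 mg/L.
t_c = (1/1.251) ln[(1.59/0.339)(1 − 3.368×1.251/(0.339×25.83))] = 0.7994 × ln(2.434) = 0.7109 d.
D_c = (0.339/1.59) × 25.83 × e^(−0.339×0.7109) = 0.2132 × 25.83 × 0.7858 = 4.327 mg/L.
Minimum DO = 10.5 − 4.327 = 6.173 mg/L.

t_c ≈ 0.711 d; minimum DO ≈ 6.17 mg/L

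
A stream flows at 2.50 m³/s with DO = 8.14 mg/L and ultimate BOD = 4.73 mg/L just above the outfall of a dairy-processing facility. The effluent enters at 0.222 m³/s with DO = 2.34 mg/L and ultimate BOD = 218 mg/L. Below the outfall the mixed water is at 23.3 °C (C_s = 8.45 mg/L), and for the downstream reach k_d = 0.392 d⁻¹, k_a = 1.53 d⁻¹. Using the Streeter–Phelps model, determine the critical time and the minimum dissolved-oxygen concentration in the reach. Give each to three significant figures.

t_c ≈ 1.10 d; minimum DO ≈ 4.77 mg/L

Mixed DO = (2.50×8.14 + 0.222×2.34)/(2.50+0.222) = 20.87/2.722 = 7.667 mg/L.
Mixed L₀ = (2.50×4.73 + 0.222×218)/(2.722) = 60.22/2.722 = 22.12 mg/L.
Initial deficit D₀ = C_s − DO₀ = 8.45 − 7.667 = 0.7830 mg/L.
t_c = (1/1.138) ln[(1.53/0.392)(1 − 0.7830×1.138/(0.392×22.12))] = 0.8787 × ln(3.502) = 1.101 d.
D_c = (0.392/1.53) × 22.12 × e^(−0.392×1.101) = 0.2562 × 22.12 × 0.6494 = 3.681 mg/L.
Minimum DO = 8.45 − 3.681 = 4.769 mg/L.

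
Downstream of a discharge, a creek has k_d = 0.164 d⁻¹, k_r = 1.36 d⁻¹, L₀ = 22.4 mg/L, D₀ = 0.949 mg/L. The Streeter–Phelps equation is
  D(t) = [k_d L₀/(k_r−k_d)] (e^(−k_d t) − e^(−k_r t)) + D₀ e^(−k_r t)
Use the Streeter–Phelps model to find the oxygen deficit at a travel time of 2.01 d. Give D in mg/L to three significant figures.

k_d L₀/(k_r−k_d) = 0.164×22.4/(1.36−0.164) = 3.674/1.196 = 3.072 mg/L.
e^(−k_d t) = e^(−0.164×2.010) = 0.7192; e^(−k_r t) = e^(−1.36×2.010) = 0.06498.
D = 3.072 × (0.7192 − 0.06498) + 0.949 × 0.06498 = 2.009 + 0.06167 = 2.071 mg/L.

D ≈ 2.07 mg/L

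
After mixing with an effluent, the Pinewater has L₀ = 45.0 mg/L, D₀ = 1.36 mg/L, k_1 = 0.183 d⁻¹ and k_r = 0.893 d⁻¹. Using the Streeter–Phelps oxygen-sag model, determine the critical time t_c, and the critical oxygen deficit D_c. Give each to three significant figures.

t_c ≈ 2.06 d; D_c ≈ 6.33 mg/L

With k_r/k_1 = 4.880 and 1 − D₀(k_r−k_1)/(k_1 L₀) = 0.8827,
t_c = ln(4.880 × 0.8827) / (0.893 − 0.183) = ln(4.308) / 0.7100 = 1.460/0.7100 = 2.057 d.
L(t_c) = L₀ e^(−k_1 t_c) = 45.0 × 0.6863 = 30.88 mg/L, and at the critical point k_r D_c = k_1 L, so D_c = (0.183/0.893) × 30.88 = 6.329 mg/L.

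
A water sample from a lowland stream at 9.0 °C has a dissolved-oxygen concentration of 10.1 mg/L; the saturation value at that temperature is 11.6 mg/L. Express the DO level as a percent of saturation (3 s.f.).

87.1 % saturation

% saturation = C/C_s × 100 = 10.1/11.6 × 100 = 87.1 %.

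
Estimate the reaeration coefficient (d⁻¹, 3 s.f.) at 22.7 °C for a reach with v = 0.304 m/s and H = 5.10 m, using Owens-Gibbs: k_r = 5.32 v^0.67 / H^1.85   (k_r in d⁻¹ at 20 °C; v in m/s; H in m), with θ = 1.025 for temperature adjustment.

k_r ≈ 0.126 d⁻¹

k_r(20) = 5.32 × 0.304^0.67 / 5.10^1.85 = 5.32 × 0.4503 / 20.37 = 0.1176 d⁻¹.
k_r(22.7) = 0.1176 × 1.025^(22.7−20) = 0.1176 × 1.069 = 0.1257 d⁻¹.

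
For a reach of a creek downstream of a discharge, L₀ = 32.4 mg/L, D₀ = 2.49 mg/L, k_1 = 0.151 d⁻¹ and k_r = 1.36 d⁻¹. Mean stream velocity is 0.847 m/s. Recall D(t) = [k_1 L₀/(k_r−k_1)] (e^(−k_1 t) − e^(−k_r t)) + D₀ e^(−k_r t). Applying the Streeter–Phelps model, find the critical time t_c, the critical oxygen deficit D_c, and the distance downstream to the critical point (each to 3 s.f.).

At the critical point dD/dt = 0, so k_1 L₀ e^(−k_1 t) = k_r D. Substituting D(t) from the Streeter–Phelps equation and solving for t gives
t_c = ln[(k_r/k_1)(1 − D₀(k_r−k_1)/(k_1 L₀))] / (k_r−k_1).
Here k_r−k_1 = 1.209 d⁻¹ and 1 − D₀(k_r−k_1)/(k_1 L₀) = 1 − 2.49×1.209/(0.151×32.4) = 0.3847, so
t_c = ln(9.007 × 0.3847) / 1.209 = 1.243 / 1.209 = 1.028 d.
D_c = (k_1/k_r) L₀ e^(−k_1 t_c) = (0.151/1.36) × 32.4 × e^(−0.151×1.028) = 0.1110 × 32.4 × 0.8562 = 3.080 mg/L.
x_c = v t_c = 0.847 m/s × 1.028 d × 86400 s/d = 75220 m ≈ 75.2 km.

t_c ≈ 1.03 d; D_c ≈ 3.08 mg/L; x_c ≈ 75.2 km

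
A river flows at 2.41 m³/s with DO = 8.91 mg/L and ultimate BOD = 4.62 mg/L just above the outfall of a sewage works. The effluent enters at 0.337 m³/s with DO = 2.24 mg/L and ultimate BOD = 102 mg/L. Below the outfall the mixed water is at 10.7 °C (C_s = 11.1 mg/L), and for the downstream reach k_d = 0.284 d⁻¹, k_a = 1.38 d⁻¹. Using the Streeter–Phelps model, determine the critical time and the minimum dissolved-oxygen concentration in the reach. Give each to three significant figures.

t_c ≈ 0.342 d; minimum DO ≈ 8.01 mg/L

Mixed DO = (2.41×8.91 + 0.337×2.24)/(2.41+0.337) = 22.23/2.747 = 8.092 mg/L.
Mixed L₀ = (2.41×4.62 + 0.337×102)/(2.747) = 45.51/2.747 = 16.57 mg/L.
Initial deficit D₀ = C_s − DO₀ = 11.1 − 8.092 = 3.008 mg/L.
t_c = (1/1.096) ln[(1.38/0.284)(1 − 3.008×1.096/(0.284×16.57))] = 0.9124 × ln(1.454) = 0.3415 d.
D_c = (0.284/1.38) × 16.57 × e^(−0.284×0.3415) = 0.2058 × 16.57 × 0.9076 = 3.094 mg/L.
Minimum DO = 11.1 − 3.094 = 8.006 mg/L.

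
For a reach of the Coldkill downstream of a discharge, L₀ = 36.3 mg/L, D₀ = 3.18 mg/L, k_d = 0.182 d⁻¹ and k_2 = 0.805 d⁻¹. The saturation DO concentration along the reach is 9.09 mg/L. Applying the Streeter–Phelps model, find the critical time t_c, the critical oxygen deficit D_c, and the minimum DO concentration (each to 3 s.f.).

With k_2/k_d = 4.423 and 1 − D₀(k_2−k_d)/(k_d L₀) = 0.7001,
t_c = ln(4.423 × 0.7001) / (0.805 − 0.182) = ln(3.097) / 0.6230 = 1.130/0.6230 = 1.814 d.
L(t_c) = L₀ e^(−k_d t_c) = 36.3 × 0.7188 = 26.09 mg/L, and at the critical point k_2 D_c = k_d L, so D_c = (0.182/0.805) × 26.09 = 5.899 mg/L.
Minimum DO = C_s − D_c = 9.09 − 5.899 = 3.191 mg/L.

t_c ≈ 1.81 d; D_c ≈ 5.90 mg/L; min DO ≈ 3.19 mg/L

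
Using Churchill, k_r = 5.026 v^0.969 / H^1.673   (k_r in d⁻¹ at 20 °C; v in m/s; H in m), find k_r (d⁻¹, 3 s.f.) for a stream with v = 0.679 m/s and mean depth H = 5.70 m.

k_r = 5.026 × 0.679^0.969 / 5.70^1.673 = 5.026 × 0.6872 / 18.39 = 0.1878 d⁻¹.

k_r ≈ 0.188 d⁻¹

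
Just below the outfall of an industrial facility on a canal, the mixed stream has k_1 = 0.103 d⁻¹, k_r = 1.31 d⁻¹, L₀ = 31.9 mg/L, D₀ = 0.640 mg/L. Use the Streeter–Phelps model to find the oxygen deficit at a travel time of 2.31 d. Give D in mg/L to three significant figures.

D ≈ 2.04 mg/L

k_1 L₀/(k_r−k_1) = 0.103×31.9/(1.31−0.103) = 3.286/1.207 = 2.722 mg/L.
e^(−k_1 t) = e^(−0.103×2.310) = 0.7883; e^(−k_r t) = e^(−1.31×2.310) = 0.04850.
D = 2.722 × (0.7883 − 0.04850) + 0.640 × 0.04850 = 2.014 + 0.03104 = 2.045 mg/L.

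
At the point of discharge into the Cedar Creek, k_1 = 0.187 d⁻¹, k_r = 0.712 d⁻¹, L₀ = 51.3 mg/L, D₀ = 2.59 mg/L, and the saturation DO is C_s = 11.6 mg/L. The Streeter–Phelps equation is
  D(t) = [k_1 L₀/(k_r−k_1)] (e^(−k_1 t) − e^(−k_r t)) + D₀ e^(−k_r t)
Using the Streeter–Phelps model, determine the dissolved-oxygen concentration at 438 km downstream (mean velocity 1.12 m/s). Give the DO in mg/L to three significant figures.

Travel time t = x/v = 438 km / (1.12 m/s) = 438000 m / 1.12 m/s = 391100 s = 4.526 d.
k_1 L₀/(k_r−k_1) = 0.187×51.3/(0.712−0.187) = 9.593/0.5250 = 18.27 mg/L.
e^(−k_1 t) = e^(−0.187×4.526) = 0.4289; e^(−k_r t) = e^(−0.712×4.526) = 0.03985.
D = 18.27 × (0.4289 − 0.03985) + 2.59 × 0.03985 = 7.110 + 0.1032 = 7.213 mg/L.
DO = C_s − D = 11.6 − 7.213 = 4.387 mg/L.

DO ≈ 4.39 mg/L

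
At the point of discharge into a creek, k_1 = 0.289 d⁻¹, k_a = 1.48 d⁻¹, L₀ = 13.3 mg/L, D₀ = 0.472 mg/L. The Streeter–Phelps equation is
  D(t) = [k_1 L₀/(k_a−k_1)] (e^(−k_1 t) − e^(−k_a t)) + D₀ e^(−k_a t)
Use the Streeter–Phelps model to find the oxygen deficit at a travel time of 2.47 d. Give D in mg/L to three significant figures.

k_1 L₀/(k_a−k_1) = 0.289×13.3/(1.48−0.289) = 3.844/1.191 = 3.227 mg/L.
e^(−k_1 t) = e^(−0.289×2.470) = 0.4898; e^(−k_a t) = e^(−1.48×2.470) = 0.02585.
D = 3.227 × (0.4898 − 0.02585) + 0.472 × 0.02585 = 1.497 + 0.01220 = 1.509 mg/L.

D ≈ 1.51 mg/L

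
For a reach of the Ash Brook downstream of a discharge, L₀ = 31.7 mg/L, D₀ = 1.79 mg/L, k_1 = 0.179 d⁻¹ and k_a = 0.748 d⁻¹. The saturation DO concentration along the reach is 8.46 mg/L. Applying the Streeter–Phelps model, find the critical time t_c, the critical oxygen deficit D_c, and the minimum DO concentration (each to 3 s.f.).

t_c ≈ 2.17 d; D_c ≈ 5.15 mg/L; min DO ≈ 3.31 mg/L

With k_a/k_1 = 4.179 and 1 − D₀(k_a−k_1)/(k_1 L₀) = 0.8205,
t_c = ln(4.179 × 0.8205) / (0.748 − 0.179) = ln(3.429) / 0.5690 = 1.232/0.5690 = 2.166 d.
D_c = (k_1/k_a) L₀ e^(−k_1 t_c) = (0.179/0.748) × 31.7 × e^(−0.179×2.166) = 0.2393 × 31.7 × 0.6787 = 5.148 mg/L.
Minimum DO = C_s − D_c = 8.46 − 5.148 = 3.312 mg/L.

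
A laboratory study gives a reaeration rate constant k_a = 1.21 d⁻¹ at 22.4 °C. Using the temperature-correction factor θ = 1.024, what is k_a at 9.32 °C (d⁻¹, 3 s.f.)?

k_a(T₂) = k_a(T₁) · θ^(T₂−T₁) = 1.21 × 1.024^(9.32−22.4)
= 1.21 × 1.024^-13.1 = 1.21 × 0.7333 = 0.8873 d⁻¹.

k_a ≈ 0.887 d⁻¹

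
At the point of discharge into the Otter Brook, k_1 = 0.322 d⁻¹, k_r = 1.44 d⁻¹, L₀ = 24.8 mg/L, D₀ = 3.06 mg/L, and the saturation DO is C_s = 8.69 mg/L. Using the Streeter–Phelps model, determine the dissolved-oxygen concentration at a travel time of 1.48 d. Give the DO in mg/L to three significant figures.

k_1 L₀/(k_r−k_1) = 0.322×24.8/(1.44−0.322) = 7.986/1.118 = 7.143 mg/L.
e^(−k_1 t) = e^(−0.322×1.480) = 0.6209; e^(−k_r t) = e^(−1.44×1.480) = 0.1187.
D = 7.143 × (0.6209 − 0.1187) + 3.06 × 0.1187 = 3.587 + 0.3632 = 3.950 mg/L.
DO = C_s − D = 8.69 − 3.950 = 4.740 mg/L.

DO ≈ 4.74 mg/L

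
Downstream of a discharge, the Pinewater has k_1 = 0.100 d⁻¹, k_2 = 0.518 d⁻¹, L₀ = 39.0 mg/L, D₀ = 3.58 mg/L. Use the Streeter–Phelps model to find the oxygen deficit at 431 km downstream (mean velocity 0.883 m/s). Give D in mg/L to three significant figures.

D ≈ 5.00 mg/L

Travel time t = x/v = 431 km / (0.883 m/s) = 431000 m / 0.883 m/s = 488100 s = 5.649 d.
k_1 L₀/(k_2−k_1) = 0.100×39.0/(0.518−0.100) = 3.900/0.4180 = 9.330 mg/L.
e^(−k_1 t) = e^(−0.100×5.649) = 0.5684; e^(−k_2 t) = e^(−0.518×5.649) = 0.05359.
D = 9.330 × (0.5684 − 0.05359) + 3.58 × 0.05359 = 4.803 + 0.1919 = 4.995 mg/L.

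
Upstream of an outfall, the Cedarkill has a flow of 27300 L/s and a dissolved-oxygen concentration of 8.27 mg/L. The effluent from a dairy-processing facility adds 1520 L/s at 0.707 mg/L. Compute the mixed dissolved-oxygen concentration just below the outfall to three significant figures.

Flow-weighted mixing: C = (Q_r C_r + Q_w C_w)/(Q_r + Q_w)
= (27300×8.27 + 1520×0.707)/(27300 + 1520) = 226800/28820 = 7.871 mg/L.

7.87 mg/L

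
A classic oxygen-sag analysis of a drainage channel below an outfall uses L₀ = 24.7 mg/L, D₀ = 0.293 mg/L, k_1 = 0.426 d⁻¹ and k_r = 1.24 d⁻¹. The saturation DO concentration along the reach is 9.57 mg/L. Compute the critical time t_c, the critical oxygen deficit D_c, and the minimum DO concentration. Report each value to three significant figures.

At the critical point dD/dt = 0, so k_1 L₀ e^(−k_1 t) = k_r D. Substituting D(t) from the Streeter–Phelps equation and solving for t gives
t_c = ln[(k_r/k_1)(1 − D₀(k_r−k_1)/(k_1 L₀))] / (k_r−k_1).
Here k_r−k_1 = 0.8140 d⁻¹ and 1 − D₀(k_r−k_1)/(k_1 L₀) = 1 − 0.293×0.8140/(0.426×24.7) = 0.9773, so
t_c = ln(2.911 × 0.9773) / 0.8140 = 1.045 / 0.8140 = 1.284 d.
L(t_c) = L₀ e^(−k_1 t_c) = 24.7 × 0.5786 = 14.29 mg/L, and at the critical point k_r D_c = k_1 L, so D_c = (0.426/1.24) × 14.29 = 4.910 mg/L.
Minimum DO = C_s − D_c = 9.57 − 4.910 = 4.660 mg/L.

t_c ≈ 1.28 d; D_c ≈ 4.91 mg/L; min DO ≈ 4.66 mg/L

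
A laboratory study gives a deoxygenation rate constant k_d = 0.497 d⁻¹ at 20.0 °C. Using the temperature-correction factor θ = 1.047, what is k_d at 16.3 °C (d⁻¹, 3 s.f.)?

k_d(T₂) = k_d(T₁) · θ^(T₂−T₁) = 0.497 × 1.047^(16.3−20.0)
= 0.497 × 1.047^-3.70 = 0.497 × 0.8437 = 0.4193 d⁻¹.

k_d ≈ 0.419 d⁻¹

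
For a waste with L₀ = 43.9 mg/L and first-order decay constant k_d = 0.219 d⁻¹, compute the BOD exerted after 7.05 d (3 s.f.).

y_t = L₀(1 − e^(−k_d t)) = 43.9 × (1 − e^(−0.219×7.05))
= 43.9 × (1 − 0.2135) = 43.9 × 0.7865 = 34.53 mg/L.

y ≈ 34.5 mg/L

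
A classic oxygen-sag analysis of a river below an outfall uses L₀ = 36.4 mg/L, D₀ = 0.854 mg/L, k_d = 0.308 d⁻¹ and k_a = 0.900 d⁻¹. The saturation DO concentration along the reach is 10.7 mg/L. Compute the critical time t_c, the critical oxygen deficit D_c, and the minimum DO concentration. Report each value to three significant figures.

At the critical point dD/dt = 0, so k_d L₀ e^(−k_d t) = k_a D. Substituting D(t) from the Streeter–Phelps equation and solving for t gives
t_c = ln[(k_a/k_d)(1 − D₀(k_a−k_d)/(k_d L₀))] / (k_a−k_d).
Here k_a−k_d = 0.5920 d⁻¹ and 1 − D₀(k_a−k_d)/(k_d L₀) = 1 − 0.854×0.5920/(0.308×36.4) = 0.9549, so
t_c = ln(2.922 × 0.9549) / 0.5920 = 1.026 / 0.5920 = 1.733 d.
L(t_c) = L₀ e^(−k_d t_c) = 36.4 × 0.5863 = 21.34 mg/L, and at the critical point k_a D_c = k_d L, so D_c = (0.308/0.900) × 21.34 = 7.304 mg/L.
Minimum DO = C_s − D_c = 10.7 − 7.304 = 3.396 mg/L.

t_c ≈ 1.73 d; D_c ≈ 7.30 mg/L; min DO ≈ 3.40 mg/L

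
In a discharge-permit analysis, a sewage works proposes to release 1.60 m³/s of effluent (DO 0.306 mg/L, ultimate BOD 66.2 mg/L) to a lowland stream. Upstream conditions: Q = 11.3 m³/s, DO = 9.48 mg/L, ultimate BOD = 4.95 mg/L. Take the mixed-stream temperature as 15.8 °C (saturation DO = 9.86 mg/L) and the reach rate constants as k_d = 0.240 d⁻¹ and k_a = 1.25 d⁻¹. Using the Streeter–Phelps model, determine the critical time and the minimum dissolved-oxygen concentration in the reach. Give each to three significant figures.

t_c ≈ 0.929 d; minimum DO ≈ 7.93 mg/L

Mixed DO = (11.3×9.48 + 1.60×0.306)/(11.3+1.60) = 107.6/12.90 = 8.342 mg/L.
Mixed L₀ = (11.3×4.95 + 1.60×66.2)/(12.90) = 161.9/12.90 = 12.55 mg/L.
Initial deficit D₀ = C_s − DO₀ = 9.86 − 8.342 = 1.518 mg/L.
t_c = (1/1.010) ln[(1.25/0.240)(1 − 1.518×1.010/(0.240×12.55))] = 0.9901 × ln(2.557) = 0.9294 d.
D_c = (0.240/1.25) × 12.55 × e^(−0.240×0.9294) = 0.1920 × 12.55 × 0.8001 = 1.927 mg/L.
Minimum DO = 9.86 − 1.927 = 7.933 mg/L.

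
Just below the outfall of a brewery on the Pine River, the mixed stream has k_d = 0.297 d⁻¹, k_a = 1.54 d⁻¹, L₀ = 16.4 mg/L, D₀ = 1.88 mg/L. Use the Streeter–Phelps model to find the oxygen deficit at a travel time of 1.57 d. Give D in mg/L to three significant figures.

D ≈ 2.28 mg/L

k_d L₀/(k_a−k_d) = 0.297×16.4/(1.54−0.297) = 4.871/1.243 = 3.919 mg/L.
e^(−k_d t) = e^(−0.297×1.570) = 0.6273; e^(−k_a t) = e^(−1.54×1.570) = 0.08912.
D = 3.919 × (0.6273 − 0.08912) + 1.88 × 0.08912 = 2.109 + 0.1675 = 2.277 mg/L.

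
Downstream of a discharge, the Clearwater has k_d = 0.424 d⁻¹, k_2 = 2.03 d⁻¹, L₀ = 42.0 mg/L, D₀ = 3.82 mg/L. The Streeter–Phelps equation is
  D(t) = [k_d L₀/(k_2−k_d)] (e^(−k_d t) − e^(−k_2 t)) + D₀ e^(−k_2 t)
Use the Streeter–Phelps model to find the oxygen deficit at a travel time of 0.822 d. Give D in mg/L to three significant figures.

k_d L₀/(k_2−k_d) = 0.424×42.0/(2.03−0.424) = 17.81/1.606 = 11.09 mg/L.
e^(−k_d t) = e^(−0.424×0.8220) = 0.7057; e^(−k_2 t) = e^(−2.03×0.8220) = 0.1885.
D = 11.09 × (0.7057 − 0.1885) + 3.82 × 0.1885 = 5.735 + 0.7201 = 6.455 mg/L.

D ≈ 6.46 mg/L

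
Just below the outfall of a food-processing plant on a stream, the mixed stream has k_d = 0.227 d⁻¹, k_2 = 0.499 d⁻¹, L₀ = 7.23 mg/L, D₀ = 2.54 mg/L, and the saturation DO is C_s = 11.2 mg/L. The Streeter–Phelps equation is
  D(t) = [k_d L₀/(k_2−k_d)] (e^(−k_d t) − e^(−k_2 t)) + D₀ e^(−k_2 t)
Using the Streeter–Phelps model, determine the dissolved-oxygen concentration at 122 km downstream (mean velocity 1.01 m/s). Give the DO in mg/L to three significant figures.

Travel time t = x/v = 122 km / (1.01 m/s) = 122000 m / 1.01 m/s = 120800 s = 1.398 d.
k_d L₀/(k_2−k_d) = 0.227×7.23/(0.499−0.227) = 1.641/0.2720 = 6.034 mg/L.
e^(−k_d t) = e^(−0.227×1.398) = 0.7281; e^(−k_2 t) = e^(−0.499×1.398) = 0.4978.
D = 6.034 × (0.7281 − 0.4978) + 2.54 × 0.4978 = 1.390 + 1.264 = 2.654 mg/L.
DO = C_s − D = 11.2 − 2.654 = 8.546 mg/L.

DO ≈ 8.55 mg/L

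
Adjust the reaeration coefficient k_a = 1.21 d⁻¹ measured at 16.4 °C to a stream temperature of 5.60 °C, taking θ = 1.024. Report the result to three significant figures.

k_a(T₂) = k_a(T₁) · θ^(T₂−T₁) = 1.21 × 1.024^(5.60−16.4)
= 1.21 × 1.024^-10.8 = 1.21 × 0.7740 = 0.9366 d⁻¹.

k_a ≈ 0.937 d⁻¹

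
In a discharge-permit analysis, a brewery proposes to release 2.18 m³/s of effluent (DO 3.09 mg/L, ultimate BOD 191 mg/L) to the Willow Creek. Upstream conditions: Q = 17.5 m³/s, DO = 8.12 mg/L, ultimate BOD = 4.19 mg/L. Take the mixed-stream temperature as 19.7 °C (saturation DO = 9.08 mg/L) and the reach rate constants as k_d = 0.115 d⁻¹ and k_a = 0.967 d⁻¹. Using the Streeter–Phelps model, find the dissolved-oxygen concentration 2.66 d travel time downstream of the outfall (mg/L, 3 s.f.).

DO ≈ 6.75 mg/L

Mixed DO = (17.5×8.12 + 2.18×3.09)/(17.5+2.18) = 148.8/19.68 = 7.563 mg/L.
Mixed L₀ = (17.5×4.19 + 2.18×191)/(19.68) = 489.7/19.68 = 24.88 mg/L.
Initial deficit D₀ = C_s − DO₀ = 9.08 − 7.563 = 1.517 mg/L.
D(2.66) = [0.115×24.88/(0.967−0.115)](e^(−0.115×2.66) − e^(−0.967×2.66)) + 1.517 e^(−0.967×2.66)
= 3.359 × (0.7365 − 0.07637) + 1.517 × 0.07637 = 2.333 mg/L.
DO = 9.08 − 2.333 = 6.747 mg/L.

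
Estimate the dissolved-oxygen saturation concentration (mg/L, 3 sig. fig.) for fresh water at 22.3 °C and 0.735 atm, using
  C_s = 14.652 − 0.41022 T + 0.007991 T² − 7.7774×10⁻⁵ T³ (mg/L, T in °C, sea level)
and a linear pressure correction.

C_s ≈ 6.33 mg/L

At sea level: C_s = 14.652 − 0.41022×22.3 + 0.007991×22.3² − 7.7774×10⁻⁵×22.3³ = 8.615 mg/L.
Pressure correction: C_s' = 8.615 × 0.735 = 6.332 mg/L.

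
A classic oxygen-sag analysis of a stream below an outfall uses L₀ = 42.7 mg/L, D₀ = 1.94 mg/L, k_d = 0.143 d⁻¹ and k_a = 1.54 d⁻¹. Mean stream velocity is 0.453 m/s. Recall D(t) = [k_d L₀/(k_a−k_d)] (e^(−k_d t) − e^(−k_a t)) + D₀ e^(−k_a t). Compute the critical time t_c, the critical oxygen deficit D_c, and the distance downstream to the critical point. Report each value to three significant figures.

At the critical point dD/dt = 0, so k_d L₀ e^(−k_d t) = k_a D. Substituting D(t) from the Streeter–Phelps equation and solving for t gives
t_c = ln[(k_a/k_d)(1 − D₀(k_a−k_d)/(k_d L₀))] / (k_a−k_d).
Here k_a−k_d = 1.397 d⁻¹ and 1 − D₀(k_a−k_d)/(k_d L₀) = 1 − 1.94×1.397/(0.143×42.7) = 0.5562, so
t_c = ln(10.77 × 0.5562) / 1.397 = 1.790 / 1.397 = 1.281 d.
L(t_c) = L₀ e^(−k_d t_c) = 42.7 × 0.8326 = 35.55 mg/L, and at the critical point k_a D_c = k_d L, so D_c = (0.143/1.54) × 35.55 = 3.301 mg/L.
x_c = v t_c = 0.453 m/s × 1.281 d × 86400 s/d = 50150 m ≈ 50.1 km.

t_c ≈ 1.28 d; D_c ≈ 3.30 mg/L; x_c ≈ 50.1 km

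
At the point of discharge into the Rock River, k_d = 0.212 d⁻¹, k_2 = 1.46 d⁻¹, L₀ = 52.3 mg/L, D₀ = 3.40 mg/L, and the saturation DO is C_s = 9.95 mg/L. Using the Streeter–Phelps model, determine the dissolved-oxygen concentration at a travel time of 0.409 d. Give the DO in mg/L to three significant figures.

DO ≈ 4.82 mg/L

k_d L₀/(k_2−k_d) = 0.212×52.3/(1.46−0.212) = 11.09/1.248 = 8.884 mg/L.
e^(−k_d t) = e^(−0.212×0.4090) = 0.9169; e^(−k_2 t) = e^(−1.46×0.4090) = 0.5504.
D = 8.884 × (0.9169 − 0.5504) + 3.40 × 0.5504 = 3.257 + 1.871 = 5.128 mg/L.
DO = C_s − D = 9.95 − 5.128 = 4.822 mg/L.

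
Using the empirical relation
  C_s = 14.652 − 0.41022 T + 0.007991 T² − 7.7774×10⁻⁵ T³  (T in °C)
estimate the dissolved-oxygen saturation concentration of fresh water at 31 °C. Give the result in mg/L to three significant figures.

C_s ≈ 7.30 mg/L

C_s = 14.652 − 0.41022×31 + 0.007991×31² − 7.7774×10⁻⁵×31³ = 7.298 mg/L.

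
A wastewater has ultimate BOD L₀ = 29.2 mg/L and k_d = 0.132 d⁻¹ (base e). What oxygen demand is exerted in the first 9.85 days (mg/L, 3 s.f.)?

y ≈ 21.2 mg/L

y_t = L₀(1 − e^(−k_d t)) = 29.2 × (1 − e^(−0.132×9.85))
= 29.2 × (1 − 0.2725) = 29.2 × 0.7275 = 21.24 mg/L.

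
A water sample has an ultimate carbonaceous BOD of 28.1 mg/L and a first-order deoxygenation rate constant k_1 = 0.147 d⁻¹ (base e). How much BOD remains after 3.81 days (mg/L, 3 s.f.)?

L ≈ 16.0 mg/L

L_t = L₀ e^(−k_1 t) = 28.1 × e^(−0.147×3.81) = 28.1 × 0.5712 = 16.05 mg/L.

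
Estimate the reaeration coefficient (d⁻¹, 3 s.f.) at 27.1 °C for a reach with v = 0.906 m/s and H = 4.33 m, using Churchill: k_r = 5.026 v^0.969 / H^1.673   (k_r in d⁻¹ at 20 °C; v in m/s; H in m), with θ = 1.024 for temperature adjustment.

k_r(20) = 5.026 × 0.906^0.969 / 4.33^1.673 = 5.026 × 0.9088 / 11.61 = 0.3934 d⁻¹.
k_r(27.1) = 0.3934 × 1.024^(27.1−20) = 0.3934 × 1.183 = 0.4655 d⁻¹.

k_r ≈ 0.466 d⁻¹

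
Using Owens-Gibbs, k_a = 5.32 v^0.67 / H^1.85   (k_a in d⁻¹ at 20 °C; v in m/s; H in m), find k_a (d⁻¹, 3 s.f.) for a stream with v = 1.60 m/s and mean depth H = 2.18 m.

k_a = 5.32 × 1.60^0.67 / 2.18^1.85 = 5.32 × 1.370 / 4.228 = 1.724 d⁻¹.

k_a ≈ 1.72 d⁻¹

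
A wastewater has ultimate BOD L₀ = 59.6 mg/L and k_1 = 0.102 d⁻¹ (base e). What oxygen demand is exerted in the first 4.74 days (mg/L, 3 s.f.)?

y ≈ 22.8 mg/L

y_t = L₀(1 − e^(−k_1 t)) = 59.6 × (1 − e^(−0.102×4.74))
= 59.6 × (1 − 0.6166) = 59.6 × 0.3834 = 22.85 mg/L.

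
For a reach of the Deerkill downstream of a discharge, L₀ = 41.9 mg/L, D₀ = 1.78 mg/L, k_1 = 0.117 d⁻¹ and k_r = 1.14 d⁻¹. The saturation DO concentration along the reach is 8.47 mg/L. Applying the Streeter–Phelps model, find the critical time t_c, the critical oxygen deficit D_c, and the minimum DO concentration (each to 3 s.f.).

t_c ≈ 1.77 d; D_c ≈ 3.50 mg/L; min DO ≈ 4.97 mg/L

At the critical point dD/dt = 0, so k_1 L₀ e^(−k_1 t) = k_r D. Substituting D(t) from the Streeter–Phelps equation and solving for t gives
t_c = ln[(k_r/k_1)(1 − D₀(k_r−k_1)/(k_1 L₀))] / (k_r−k_1).
Here k_r−k_1 = 1.023 d⁻¹ and 1 − D₀(k_r−k_1)/(k_1 L₀) = 1 − 1.78×1.023/(0.117×41.9) = 0.6286, so
t_c = ln(9.744 × 0.6286) / 1.023 = 1.812 / 1.023 = 1.772 d.
L(t_c) = L₀ e^(−k_1 t_c) = 41.9 × 0.8128 = 34.06 mg/L, and at the critical point k_r D_c = k_1 L, so D_c = (0.117/1.14) × 34.06 = 3.495 mg/L.
Minimum DO = C_s − D_c = 8.47 − 3.495 = 4.975 mg/L.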